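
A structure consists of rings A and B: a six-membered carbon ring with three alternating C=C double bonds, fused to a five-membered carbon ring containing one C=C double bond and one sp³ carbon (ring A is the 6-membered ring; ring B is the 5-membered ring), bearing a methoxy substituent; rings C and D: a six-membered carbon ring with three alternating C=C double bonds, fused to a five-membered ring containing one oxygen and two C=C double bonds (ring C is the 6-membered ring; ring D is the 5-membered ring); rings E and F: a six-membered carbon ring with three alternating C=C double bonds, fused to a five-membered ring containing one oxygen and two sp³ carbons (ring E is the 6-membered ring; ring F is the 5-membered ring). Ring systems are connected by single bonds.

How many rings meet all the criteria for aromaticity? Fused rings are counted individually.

Ring A has a continuous p-orbital overlap around the ring; 3 ring double bonds give 6 π electrons. That satisfies 4n+2 with n=1, so ring A is aromatic (benzene ring).
Ring B has one sp³ carbon, so it is not fully conjugated — not aromatic (cyclopentene ring).
Rings C and D form a fused bicyclic system (with one oxygen) with 9 sp² atoms and 10 π electrons from ring double bonds plus a heteroatom lone pair. 10 = 4(2)+2, so the system is aromatic and both rings count as aromatic (benzofuran).
Ring E is fully conjugated (every ring atom contributes a p orbital); 3 ring double bonds give 6 π electrons. That satisfies 4n+2 with n=1, so ring E is aromatic (benzene ring).
Ring F has two sp³ carbons, so it is not fully conjugated — not aromatic (oxolane ring).
Aromatic: A, C, D, E. Total: 4.

4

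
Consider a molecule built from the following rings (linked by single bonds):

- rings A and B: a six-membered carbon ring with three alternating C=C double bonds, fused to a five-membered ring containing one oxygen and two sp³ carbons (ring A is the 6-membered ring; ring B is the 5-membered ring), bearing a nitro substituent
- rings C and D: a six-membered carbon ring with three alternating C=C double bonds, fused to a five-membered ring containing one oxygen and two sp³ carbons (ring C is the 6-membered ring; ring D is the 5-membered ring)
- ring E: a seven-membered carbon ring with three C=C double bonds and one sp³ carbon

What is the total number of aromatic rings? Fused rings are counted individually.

2

Ring A is planar and fully conjugated; 3 ring double bonds give 6 π electrons. Since 6 = 4n+2 (n=1), ring A is aromatic (benzene ring).
Ring B has two sp³ carbons, so it is not fully conjugated — not aromatic (oxolane ring).
Ring C has a continuous p-orbital overlap around the ring; 3 ring double bonds give 6 π electrons. That satisfies 4n+2 with n=1, so ring C is aromatic (benzene ring).
Ring D has two sp³ carbons, so it is not fully conjugated — not aromatic (oxolane ring).
Ring E has one sp³ carbon, so it is not fully conjugated — not aromatic (cycloheptatriene).
Aromatic: A, C. Total: 2.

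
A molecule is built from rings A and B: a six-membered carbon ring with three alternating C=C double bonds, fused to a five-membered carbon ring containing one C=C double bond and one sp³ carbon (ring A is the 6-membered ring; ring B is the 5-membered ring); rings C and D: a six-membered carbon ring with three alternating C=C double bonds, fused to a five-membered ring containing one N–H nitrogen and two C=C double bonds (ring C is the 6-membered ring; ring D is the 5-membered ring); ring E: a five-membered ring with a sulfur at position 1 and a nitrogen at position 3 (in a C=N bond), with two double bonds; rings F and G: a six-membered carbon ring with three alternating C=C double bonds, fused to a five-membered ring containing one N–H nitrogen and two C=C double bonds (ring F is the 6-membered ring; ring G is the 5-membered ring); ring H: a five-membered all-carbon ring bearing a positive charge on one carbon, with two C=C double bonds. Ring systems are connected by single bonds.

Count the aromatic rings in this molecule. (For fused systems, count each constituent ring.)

6

Ring A is planar and fully conjugated; 3 ring double bonds give 6 π electrons. Since 6 = 4n+2 (n=1), ring A is aromatic (benzene ring).
Ring B has one sp³ carbon, so it is not fully conjugated — not aromatic (cyclopentene ring).
Rings C and D form a fused bicyclic system (with one N–H) with 9 sp² atoms and 10 π electrons from ring double bonds plus a heteroatom lone pair. 10 = 4(2)+2, so the system is aromatic and both rings count as aromatic (indole).
Ring E is fully conjugated (every ring atom contributes a p orbital); 2 ring double bonds (4 π electrons) plus a heteroatom lone pair (2) give 6 π electrons. That satisfies 4n+2 with n=1, so ring E is aromatic (thiazole).
Rings F and G form a fused bicyclic system (with one N–H) with 9 sp² atoms and 10 π electrons from ring double bonds plus a heteroatom lone pair. 10 = 4(2)+2, so the system is aromatic and both rings count as aromatic (indole).
Ring H has only sp² ring atoms; a planar conformation would have a fully conjugated π system of 4 electrons. But 4 = 4(1), which is 4n not 4n+2, so ring H is not aromatic (cyclopentadienyl cation).
Aromatic: A, C, D, E, F, G. Total: 6.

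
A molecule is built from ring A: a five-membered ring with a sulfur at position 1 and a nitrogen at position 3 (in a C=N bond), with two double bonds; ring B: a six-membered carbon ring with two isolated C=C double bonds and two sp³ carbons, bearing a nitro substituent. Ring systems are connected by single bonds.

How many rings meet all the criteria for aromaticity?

1

Ring A is fully conjugated (every ring atom contributes a p orbital); 2 ring double bonds (4 π electrons) plus a heteroatom lone pair (2) give 6 π electrons. 6 = 4(1)+2, so ring A is aromatic (thiazole).
Ring B has two sp³ carbons, so it is not fully conjugated — not aromatic (1,4-cyclohexadiene).
Aromatic: A. Total: 1.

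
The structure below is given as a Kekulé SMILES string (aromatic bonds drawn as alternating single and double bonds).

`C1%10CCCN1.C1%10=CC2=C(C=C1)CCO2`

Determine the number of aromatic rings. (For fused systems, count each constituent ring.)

The SMILES encodes a five-membered saturated ring of four carbons and one N–H nitrogen; a six-membered carbon ring with three alternating C=C double bonds, fused to a five-membered ring containing one oxygen and two sp³ carbons.
The 5-membered ring with one N–H has only sp³ atoms, so it is not fully conjugated — not aromatic (pyrrolidine).
The 6-membered ring has a continuous p-orbital overlap around the ring; 3 ring double bonds give 6 π electrons. 6 = 4(1)+2, so it is aromatic (benzene ring).
The 5-membered ring with one oxygen has two sp³ carbons, so it is not fully conjugated — not aromatic (oxolane ring).
1 of the 3 rings is aromatic. Total: 1.

1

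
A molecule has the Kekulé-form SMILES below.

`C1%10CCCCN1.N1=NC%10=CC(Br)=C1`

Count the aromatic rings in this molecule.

1

The SMILES encodes a six-membered saturated ring of five carbons and one N–H nitrogen; a six-membered ring with two adjacent nitrogens and three alternating double bonds.
The 6-membered ring with one N–H has only sp³ atoms, so it is not fully conjugated — not aromatic (piperidine).
The 6-membered ring with two nitrogens (1,2) is fully conjugated (every ring atom contributes a p orbital); 3 ring double bonds give 6 π electrons. That satisfies 4n+2 with n=1, so it is aromatic (pyridazine).
1 of the 2 rings is aromatic. Total: 1.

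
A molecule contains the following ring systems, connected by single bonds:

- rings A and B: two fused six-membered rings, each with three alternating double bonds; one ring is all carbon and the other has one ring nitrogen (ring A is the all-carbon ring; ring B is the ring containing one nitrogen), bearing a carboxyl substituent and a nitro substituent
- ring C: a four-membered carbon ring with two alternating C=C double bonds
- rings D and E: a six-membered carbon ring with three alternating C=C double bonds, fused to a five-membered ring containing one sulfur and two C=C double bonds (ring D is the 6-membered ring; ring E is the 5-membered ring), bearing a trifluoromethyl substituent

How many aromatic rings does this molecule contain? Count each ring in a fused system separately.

4

Rings A and B form a fused bicyclic system (with one nitrogen) with 10 sp² atoms and 10 π electrons from ring double bonds. 10 = 4(2)+2, so the system is aromatic and both rings count as aromatic (quinoline).
Ring C has only sp² ring atoms; a planar conformation would have a fully conjugated π system of 4 electrons. But 4 = 4(1), which is 4n not 4n+2, so ring C is not aromatic (cyclobutadiene) — cyclobutadiene is antiaromatic and distorts to a rectangle.
Rings D and E form a fused bicyclic system (with one sulfur) with 9 sp² atoms and 10 π electrons from ring double bonds plus a heteroatom lone pair. 10 = 4(2)+2, so the system is aromatic and both rings count as aromatic (benzothiophene).
Aromatic: A, B, D, E. Total: 4.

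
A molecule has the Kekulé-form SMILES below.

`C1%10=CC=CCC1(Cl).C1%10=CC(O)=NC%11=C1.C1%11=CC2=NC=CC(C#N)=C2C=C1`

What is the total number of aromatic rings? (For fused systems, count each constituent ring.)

3

The SMILES encodes a six-membered carbon ring with two conjugated C=C double bonds and two sp³ carbons; a six-membered ring of five carbons and one nitrogen with three alternating double bonds; two fused six-membered rings, each with three alternating double bonds; one ring is all carbon and the other has one ring nitrogen.
The 6-membered ring has two sp³ carbons, so it is not fully conjugated — not aromatic (1,3-cyclohexadiene).
The 6-membered ring with one nitrogen is planar and fully conjugated; 3 ring double bonds give 6 π electrons. That satisfies 4n+2 with n=1, so it is aromatic (pyridine).
The fused 6/6-membered bicyclic (with one nitrogen) is a single π system with 10 sp² atoms and 10 π electrons from ring double bonds. 10 = 4(2)+2, so the system is aromatic and both rings count as aromatic (quinoline).
3 of the 4 rings are aromatic. Total: 3.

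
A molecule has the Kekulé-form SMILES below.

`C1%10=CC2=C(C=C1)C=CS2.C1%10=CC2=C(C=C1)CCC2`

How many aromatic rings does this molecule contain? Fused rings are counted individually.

The SMILES encodes a six-membered carbon ring with three alternating C=C double bonds, fused to a five-membered ring containing one sulfur and two C=C double bonds; a six-membered carbon ring with three alternating C=C double bonds, fused to a saturated five-membered carbon ring.
The fused 6/5-membered bicyclic (with one sulfur) is a single π system with 9 sp² atoms and 10 π electrons from ring double bonds plus a heteroatom lone pair. 10 = 4(2)+2, so the system is aromatic and both rings count as aromatic (benzothiophene).
The 6-membered ring has a continuous p-orbital overlap around the ring; 3 ring double bonds give 6 π electrons. Since 6 = 4n+2 (n=1), it is aromatic (benzene ring).
The 5-membered ring has three sp³ carbons, so it is not fully conjugated — not aromatic (cyclopentane ring).
3 of the 4 rings are aromatic. Total: 3.

3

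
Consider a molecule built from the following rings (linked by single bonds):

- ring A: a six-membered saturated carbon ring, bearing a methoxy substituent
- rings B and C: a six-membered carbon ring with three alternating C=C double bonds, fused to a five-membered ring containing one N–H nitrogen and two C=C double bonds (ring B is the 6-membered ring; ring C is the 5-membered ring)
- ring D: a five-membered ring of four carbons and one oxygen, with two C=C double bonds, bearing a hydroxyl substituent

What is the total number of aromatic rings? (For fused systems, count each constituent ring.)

Ring A has only sp³ atoms, so it is not fully conjugated — not aromatic (cyclohexane).
Rings B and C form a fused bicyclic system (with one N–H) with 9 sp² atoms and 10 π electrons from ring double bonds plus a heteroatom lone pair. 10 = 4(2)+2, so the system is aromatic and both rings count as aromatic (indole).
Ring D has a continuous p-orbital overlap around the ring; 2 ring double bonds (4 π electrons) plus a heteroatom lone pair (2) give 6 π electrons. 6 = 4(1)+2, so ring D is aromatic (furan).
Aromatic: B, C, D. Total: 3.

3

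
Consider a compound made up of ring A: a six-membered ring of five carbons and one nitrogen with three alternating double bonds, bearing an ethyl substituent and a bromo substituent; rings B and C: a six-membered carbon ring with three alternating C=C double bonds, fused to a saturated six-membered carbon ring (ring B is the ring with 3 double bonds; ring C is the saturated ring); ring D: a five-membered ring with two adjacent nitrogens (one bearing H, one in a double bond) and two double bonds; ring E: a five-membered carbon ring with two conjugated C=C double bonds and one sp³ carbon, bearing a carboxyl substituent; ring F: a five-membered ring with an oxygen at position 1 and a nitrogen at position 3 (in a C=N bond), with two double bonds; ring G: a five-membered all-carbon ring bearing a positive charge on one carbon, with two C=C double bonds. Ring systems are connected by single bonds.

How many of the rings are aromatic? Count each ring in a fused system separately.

4

Ring A is fully conjugated (every ring atom contributes a p orbital); 3 ring double bonds give 6 π electrons. That satisfies 4n+2 with n=1, so ring A is aromatic (pyridine).
Ring B is planar and fully conjugated; 3 ring double bonds give 6 π electrons. 6 = 4(1)+2, so ring B is aromatic (benzene ring).
Ring C has four sp³ carbons, so it is not fully conjugated — not aromatic (cyclohexane ring).
Ring D is planar and fully conjugated; 2 ring double bonds (4 π electrons) plus a heteroatom lone pair (2) give 6 π electrons. Since 6 = 4n+2 (n=1), ring D is aromatic (pyrazole).
Ring E has one sp³ carbon, so it is not fully conjugated — not aromatic (cyclopentadiene).
Ring F is planar and fully conjugated; 2 ring double bonds (4 π electrons) plus a heteroatom lone pair (2) give 6 π electrons. 6 = 4(1)+2, so ring F is aromatic (oxazole).
Ring G has only sp² ring atoms; a planar conformation would have a fully conjugated π system of 4 electrons. But 4 = 4(1), which is 4n not 4n+2, so ring G is not aromatic (cyclopentadienyl cation).
Aromatic: A, B, D, F. Total: 4.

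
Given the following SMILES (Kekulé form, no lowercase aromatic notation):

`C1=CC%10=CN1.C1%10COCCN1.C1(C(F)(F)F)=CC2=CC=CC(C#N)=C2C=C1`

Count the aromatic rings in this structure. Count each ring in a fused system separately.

3

The SMILES encodes a five-membered ring of four carbons and one nitrogen bearing a hydrogen, with two C=C double bonds; a six-membered saturated ring with an oxygen and an N–H nitrogen at positions 1 and 4; two fused six-membered carbon rings, each with three alternating C=C double bonds.
The 5-membered ring with one N–H is fully conjugated (every ring atom contributes a p orbital); 2 ring double bonds (4 π electrons) plus a heteroatom lone pair (2) give 6 π electrons. That satisfies 4n+2 with n=1, so it is aromatic (pyrrole).
The 6-membered ring with one oxygen and one N–H (1,4) has only sp³ atoms, so it is not fully conjugated — not aromatic (morpholine).
The fused 6/6-membered bicyclic is a single π system with 10 sp² atoms and 10 π electrons from ring double bonds. 10 = 4(2)+2, so the system is aromatic and both rings count as aromatic (naphthalene).
3 of the 4 rings are aromatic. Total: 3.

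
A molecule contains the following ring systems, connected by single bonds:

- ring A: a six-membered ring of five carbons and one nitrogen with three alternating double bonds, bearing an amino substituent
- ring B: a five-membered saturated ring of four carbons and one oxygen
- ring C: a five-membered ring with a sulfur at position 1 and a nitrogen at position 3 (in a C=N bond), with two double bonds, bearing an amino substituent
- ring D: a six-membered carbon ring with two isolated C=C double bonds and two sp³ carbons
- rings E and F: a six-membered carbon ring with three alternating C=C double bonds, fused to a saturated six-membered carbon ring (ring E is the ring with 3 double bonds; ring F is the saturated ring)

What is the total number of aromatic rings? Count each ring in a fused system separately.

Ring A is planar and fully conjugated; 3 ring double bonds give 6 π electrons. 6 = 4(1)+2, so ring A is aromatic (pyridine).
Ring B has only sp³ atoms, so it is not fully conjugated — not aromatic (tetrahydrofuran).
Ring C is planar and fully conjugated; 2 ring double bonds (4 π electrons) plus a heteroatom lone pair (2) give 6 π electrons. Since 6 = 4n+2 (n=1), ring C is aromatic (thiazole).
Ring D has two sp³ carbons, so it is not fully conjugated — not aromatic (1,4-cyclohexadiene).
Ring E is fully conjugated (every ring atom contributes a p orbital); 3 ring double bonds give 6 π electrons. Since 6 = 4n+2 (n=1), ring E is aromatic (benzene ring).
Ring F has four sp³ carbons, so it is not fully conjugated — not aromatic (cyclohexane ring).
Aromatic: A, C, E. Total: 3.

3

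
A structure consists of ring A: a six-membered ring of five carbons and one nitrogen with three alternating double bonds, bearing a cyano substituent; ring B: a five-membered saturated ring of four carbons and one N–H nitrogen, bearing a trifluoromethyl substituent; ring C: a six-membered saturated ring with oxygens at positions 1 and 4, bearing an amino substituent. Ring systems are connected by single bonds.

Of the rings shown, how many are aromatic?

Ring A is planar and fully conjugated; 3 ring double bonds give 6 π electrons. Since 6 = 4n+2 (n=1), ring A is aromatic (pyridine).
Ring B has only sp³ atoms, so it is not fully conjugated — not aromatic (pyrrolidine).
Ring C has only sp³ atoms, so it is not fully conjugated — not aromatic (1,4-dioxane).
Aromatic: A. Total: 1.

1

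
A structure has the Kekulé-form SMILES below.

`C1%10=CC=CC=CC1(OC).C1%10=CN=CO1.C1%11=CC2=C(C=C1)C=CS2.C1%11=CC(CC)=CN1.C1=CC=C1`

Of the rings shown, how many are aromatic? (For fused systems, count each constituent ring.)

4

The SMILES encodes a seven-membered carbon ring with three C=C double bonds and one sp³ carbon; a five-membered ring with an oxygen at position 1 and a nitrogen at position 3 (in a C=N bond), with two double bonds; a six-membered carbon ring with three alternating C=C double bonds, fused to a five-membered ring containing one sulfur and two C=C double bonds; a five-membered ring of four carbons and one nitrogen bearing a hydrogen, with two C=C double bonds; a four-membered carbon ring with two alternating C=C double bonds.
The 7-membered ring has one sp³ carbon, so it is not fully conjugated — not aromatic (cycloheptatriene).
The 5-membered ring with one oxygen and one =N– is planar and fully conjugated; 2 ring double bonds (4 π electrons) plus a heteroatom lone pair (2) give 6 π electrons. That satisfies 4n+2 with n=1, so it is aromatic (oxazole).
The fused 6/5-membered bicyclic (with one sulfur) is a single π system with 9 sp² atoms and 10 π electrons from ring double bonds plus a heteroatom lone pair. 10 = 4(2)+2, so the system is aromatic and both rings count as aromatic (benzothiophene).
The 5-membered ring with one N–H is fully conjugated (every ring atom contributes a p orbital); 2 ring double bonds (4 π electrons) plus a heteroatom lone pair (2) give 6 π electrons. That satisfies 4n+2 with n=1, so it is aromatic (pyrrole).
The 4-membered ring has only sp² ring atoms; a planar conformation would have a fully conjugated π system of 4 electrons. But 4 = 4(1), which is 4n not 4n+2, so it is not aromatic (cyclobutadiene) — cyclobutadiene is antiaromatic and distorts to a rectangle.
4 of the 6 rings are aromatic. Total: 4.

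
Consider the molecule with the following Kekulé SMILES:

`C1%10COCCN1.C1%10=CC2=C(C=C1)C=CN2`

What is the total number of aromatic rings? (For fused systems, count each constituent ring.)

The SMILES encodes a six-membered saturated ring with an oxygen and an N–H nitrogen at positions 1 and 4; a six-membered carbon ring with three alternating C=C double bonds, fused to a five-membered ring containing one N–H nitrogen and two C=C double bonds.
The 6-membered ring with one oxygen and one N–H (1,4) has only sp³ atoms, so it is not fully conjugated — not aromatic (morpholine).
The fused 6/5-membered bicyclic (with one N–H) is a single π system with 9 sp² atoms and 10 π electrons from ring double bonds plus a heteroatom lone pair. 10 = 4(2)+2, so the system is aromatic and both rings count as aromatic (indole).
2 of the 3 rings are aromatic. Total: 2.

2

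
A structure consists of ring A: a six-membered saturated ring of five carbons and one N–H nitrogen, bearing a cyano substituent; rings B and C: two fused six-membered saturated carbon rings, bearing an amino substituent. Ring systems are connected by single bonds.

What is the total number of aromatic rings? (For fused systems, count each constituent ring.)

Ring A has only sp³ atoms, so it is not fully conjugated — not aromatic (piperidine).
Ring B has only sp³ atoms, so it is not fully conjugated — not aromatic (cyclohexane ring).
Ring C has only sp³ atoms, so it is not fully conjugated — not aromatic (cyclohexane ring).
No ring is aromatic. Total: 0.

0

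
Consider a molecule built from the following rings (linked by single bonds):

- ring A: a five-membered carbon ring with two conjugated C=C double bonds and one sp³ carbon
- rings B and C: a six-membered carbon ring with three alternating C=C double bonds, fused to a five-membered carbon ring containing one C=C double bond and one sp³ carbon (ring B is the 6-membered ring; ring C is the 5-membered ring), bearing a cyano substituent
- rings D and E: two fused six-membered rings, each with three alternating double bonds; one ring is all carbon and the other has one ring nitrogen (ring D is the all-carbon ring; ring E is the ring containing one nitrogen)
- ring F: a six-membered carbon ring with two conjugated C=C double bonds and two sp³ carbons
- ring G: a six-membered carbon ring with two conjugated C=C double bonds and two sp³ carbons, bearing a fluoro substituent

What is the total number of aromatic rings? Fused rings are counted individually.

Ring A has one sp³ carbon, so it is not fully conjugated — not aromatic (cyclopentadiene).
Ring B is fully conjugated (every ring atom contributes a p orbital); 3 ring double bonds give 6 π electrons. Since 6 = 4n+2 (n=1), ring B is aromatic (benzene ring).
Ring C has one sp³ carbon, so it is not fully conjugated — not aromatic (cyclopentene ring).
Rings D and E form a fused bicyclic system (with one nitrogen) with 10 sp² atoms and 10 π electrons from ring double bonds. 10 = 4(2)+2, so the system is aromatic and both rings count as aromatic (quinoline).
Ring F has two sp³ carbons, so it is not fully conjugated — not aromatic (1,3-cyclohexadiene).
Ring G has two sp³ carbons, so it is not fully conjugated — not aromatic (1,3-cyclohexadiene).
Aromatic: B, D, E. Total: 3.

3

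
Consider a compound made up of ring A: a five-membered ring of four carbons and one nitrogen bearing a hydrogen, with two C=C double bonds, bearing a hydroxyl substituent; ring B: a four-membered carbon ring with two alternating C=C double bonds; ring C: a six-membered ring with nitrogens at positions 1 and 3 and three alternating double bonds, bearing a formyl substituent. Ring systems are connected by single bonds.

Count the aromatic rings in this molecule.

Ring A is planar and fully conjugated; 2 ring double bonds (4 π electrons) plus a heteroatom lone pair (2) give 6 π electrons. That satisfies 4n+2 with n=1, so ring A is aromatic (pyrrole).
Ring B has only sp² ring atoms; a planar conformation would have a fully conjugated π system of 4 electrons. But 4 = 4(1), which is 4n not 4n+2, so ring B is not aromatic (cyclobutadiene) — cyclobutadiene is antiaromatic and distorts to a rectangle.
Ring C is planar and fully conjugated; 3 ring double bonds give 6 π electrons. Since 6 = 4n+2 (n=1), ring C is aromatic (pyrimidine).
Aromatic: A, C. Total: 2.

2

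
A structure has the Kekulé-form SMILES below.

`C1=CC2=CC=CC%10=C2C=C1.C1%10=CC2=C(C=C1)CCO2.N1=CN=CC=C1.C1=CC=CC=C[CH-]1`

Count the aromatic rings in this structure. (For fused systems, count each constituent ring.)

The SMILES encodes two fused six-membered carbon rings, each with three alternating C=C double bonds; a six-membered carbon ring with three alternating C=C double bonds, fused to a five-membered ring containing one oxygen and two sp³ carbons; a six-membered ring with nitrogens at positions 1 and 3 and three alternating double bonds; a seven-membered all-carbon ring bearing a negative charge on one carbon, with three C=C double bonds.
The fused 6/6-membered bicyclic is a single π system with 10 sp² atoms and 10 π electrons from ring double bonds. 10 = 4(2)+2, so the system is aromatic and both rings count as aromatic (naphthalene).
The 6-membered ring is planar and fully conjugated; 3 ring double bonds give 6 π electrons. 6 = 4(1)+2, so it is aromatic (benzene ring).
The 5-membered ring with one oxygen has two sp³ carbons, so it is not fully conjugated — not aromatic (oxolane ring).
The 6-membered ring with two nitrogens (1,3) is fully conjugated (every ring atom contributes a p orbital); 3 ring double bonds give 6 π electrons. That satisfies 4n+2 with n=1, so it is aromatic (pyrimidine).
The 7-membered ring has only sp² ring atoms; a planar conformation would have a fully conjugated π system of 8 electrons. But 8 = 4(2), which is 4n not 4n+2, so it is not aromatic (cycloheptatrienyl anion).
4 of the 6 rings are aromatic. Total: 4.

4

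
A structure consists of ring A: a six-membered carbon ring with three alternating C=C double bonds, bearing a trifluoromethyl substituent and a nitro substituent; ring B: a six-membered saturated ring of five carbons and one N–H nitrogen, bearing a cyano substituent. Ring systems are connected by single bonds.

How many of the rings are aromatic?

Ring A is fully conjugated (every ring atom contributes a p orbital); 3 ring double bonds give 6 π electrons. Since 6 = 4n+2 (n=1), ring A is aromatic (benzene).
Ring B has only sp³ atoms, so it is not fully conjugated — not aromatic (piperidine).
Aromatic: A. Total: 1.

1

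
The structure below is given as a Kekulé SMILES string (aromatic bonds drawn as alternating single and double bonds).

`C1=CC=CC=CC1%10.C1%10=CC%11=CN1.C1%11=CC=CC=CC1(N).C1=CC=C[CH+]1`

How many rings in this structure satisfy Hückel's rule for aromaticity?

The SMILES encodes a seven-membered carbon ring with three C=C double bonds and one sp³ carbon; a five-membered ring of four carbons and one nitrogen bearing a hydrogen, with two C=C double bonds; a seven-membered carbon ring with three C=C double bonds and one sp³ carbon; a five-membered all-carbon ring bearing a positive charge on one carbon, with two C=C double bonds.
The 7-membered ring has one sp³ carbon, so it is not fully conjugated — not aromatic (cycloheptatriene).
The 5-membered ring with one N–H is planar and fully conjugated; 2 ring double bonds (4 π electrons) plus a heteroatom lone pair (2) give 6 π electrons. Since 6 = 4n+2 (n=1), it is aromatic (pyrrole).
The second 7-membered ring has one sp³ carbon, so it is not fully conjugated — not aromatic (cycloheptatriene).
The 5-membered ring has only sp² ring atoms; a planar conformation would have a fully conjugated π system of 4 electrons. But 4 = 4(1), which is 4n not 4n+2, so it is not aromatic (cyclopentadienyl cation).
1 of the 4 rings is aromatic. Total: 1.

1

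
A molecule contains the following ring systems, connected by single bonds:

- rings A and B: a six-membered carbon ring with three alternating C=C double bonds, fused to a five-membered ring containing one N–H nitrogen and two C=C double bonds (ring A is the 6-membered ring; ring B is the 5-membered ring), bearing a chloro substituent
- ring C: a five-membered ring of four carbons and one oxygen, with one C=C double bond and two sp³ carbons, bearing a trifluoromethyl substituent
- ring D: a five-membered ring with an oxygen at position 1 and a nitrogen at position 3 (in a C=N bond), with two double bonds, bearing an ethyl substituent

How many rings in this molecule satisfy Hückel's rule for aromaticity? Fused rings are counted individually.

3

Rings A and B form a fused bicyclic system (with one N–H) with 9 sp² atoms and 10 π electrons from ring double bonds plus a heteroatom lone pair. 10 = 4(2)+2, so the system is aromatic and both rings count as aromatic (indole).
Ring C has two sp³ carbons, so it is not fully conjugated — not aromatic (2,3-dihydrofuran).
Ring D is planar and fully conjugated; 2 ring double bonds (4 π electrons) plus a heteroatom lone pair (2) give 6 π electrons. That satisfies 4n+2 with n=1, so ring D is aromatic (oxazole).
Aromatic: A, B, D. Total: 3.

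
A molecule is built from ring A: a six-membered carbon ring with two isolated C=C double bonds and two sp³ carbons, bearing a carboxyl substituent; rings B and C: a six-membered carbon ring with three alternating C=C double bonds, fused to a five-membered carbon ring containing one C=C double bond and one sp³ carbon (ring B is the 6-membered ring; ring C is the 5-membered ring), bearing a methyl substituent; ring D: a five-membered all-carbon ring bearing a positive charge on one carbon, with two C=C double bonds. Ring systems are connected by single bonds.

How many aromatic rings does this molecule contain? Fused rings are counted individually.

Ring A has two sp³ carbons, so it is not fully conjugated — not aromatic (1,4-cyclohexadiene).
Ring B is fully conjugated (every ring atom contributes a p orbital); 3 ring double bonds give 6 π electrons. That satisfies 4n+2 with n=1, so ring B is aromatic (benzene ring).
Ring C has one sp³ carbon, so it is not fully conjugated — not aromatic (cyclopentene ring).
Ring D has only sp² ring atoms; a planar conformation would have a fully conjugated π system of 4 electrons. But 4 = 4(1), which is 4n not 4n+2, so ring D is not aromatic (cyclopentadienyl cation).
Aromatic: B. Total: 1.

1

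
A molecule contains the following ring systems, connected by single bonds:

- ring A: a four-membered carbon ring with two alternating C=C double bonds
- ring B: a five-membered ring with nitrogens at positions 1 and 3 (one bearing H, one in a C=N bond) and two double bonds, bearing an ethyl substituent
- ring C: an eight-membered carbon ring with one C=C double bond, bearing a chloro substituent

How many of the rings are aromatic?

Ring A has only sp² ring atoms; a planar conformation would have a fully conjugated π system of 4 electrons. But 4 = 4(1), which is 4n not 4n+2, so ring A is not aromatic (cyclobutadiene) — cyclobutadiene is antiaromatic and distorts to a rectangle.
Ring B is fully conjugated (every ring atom contributes a p orbital); 2 ring double bonds (4 π electrons) plus a heteroatom lone pair (2) give 6 π electrons. 6 = 4(1)+2, so ring B is aromatic (imidazole).
Ring C has six sp³ carbons, so it is not fully conjugated — not aromatic (cyclooctene).
Aromatic: B. Total: 1.

1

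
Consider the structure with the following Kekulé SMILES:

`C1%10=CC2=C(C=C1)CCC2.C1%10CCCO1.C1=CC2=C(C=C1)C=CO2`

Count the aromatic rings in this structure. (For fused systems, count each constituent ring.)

3

The SMILES encodes a six-membered carbon ring with three alternating C=C double bonds, fused to a saturated five-membered carbon ring; a five-membered saturated ring of four carbons and one oxygen; a six-membered carbon ring with three alternating C=C double bonds, fused to a five-membered ring containing one oxygen and two C=C double bonds.
The 6-membered ring is planar and fully conjugated; 3 ring double bonds give 6 π electrons. That satisfies 4n+2 with n=1, so it is aromatic (benzene ring).
The 5-membered ring has three sp³ carbons, so it is not fully conjugated — not aromatic (cyclopentane ring).
The 5-membered ring with one oxygen has only sp³ atoms, so it is not fully conjugated — not aromatic (tetrahydrofuran).
The fused 6/5-membered bicyclic (with one oxygen) is a single π system with 9 sp² atoms and 10 π electrons from ring double bonds plus a heteroatom lone pair. 10 = 4(2)+2, so the system is aromatic and both rings count as aromatic (benzofuran).
3 of the 5 rings are aromatic. Total: 3.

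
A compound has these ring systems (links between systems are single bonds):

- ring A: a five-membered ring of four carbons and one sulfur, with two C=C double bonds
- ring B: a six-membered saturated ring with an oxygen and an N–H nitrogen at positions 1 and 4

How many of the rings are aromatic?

Ring A has a continuous p-orbital overlap around the ring; 2 ring double bonds (4 π electrons) plus a heteroatom lone pair (2) give 6 π electrons. 6 = 4(1)+2, so ring A is aromatic (thiophene).
Ring B has only sp³ atoms, so it is not fully conjugated — not aromatic (morpholine).
Aromatic: A. Total: 1.

1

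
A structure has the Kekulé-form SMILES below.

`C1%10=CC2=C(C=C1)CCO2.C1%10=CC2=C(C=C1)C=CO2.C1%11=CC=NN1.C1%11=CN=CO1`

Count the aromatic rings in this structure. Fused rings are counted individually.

5

The SMILES encodes a six-membered carbon ring with three alternating C=C double bonds, fused to a five-membered ring containing one oxygen and two sp³ carbons; a six-membered carbon ring with three alternating C=C double bonds, fused to a five-membered ring containing one oxygen and two C=C double bonds; a five-membered ring with two adjacent nitrogens (one bearing H, one in a double bond) and two double bonds; a five-membered ring with an oxygen at position 1 and a nitrogen at position 3 (in a C=N bond), with two double bonds.
The 6-membered ring is fully conjugated (every ring atom contributes a p orbital); 3 ring double bonds give 6 π electrons. Since 6 = 4n+2 (n=1), it is aromatic (benzene ring).
The 5-membered ring with one oxygen has two sp³ carbons, so it is not fully conjugated — not aromatic (oxolane ring).
The fused 6/5-membered bicyclic (with one oxygen) is a single π system with 9 sp² atoms and 10 π electrons from ring double bonds plus a heteroatom lone pair. 10 = 4(2)+2, so the system is aromatic and both rings count as aromatic (benzofuran).
The 5-membered ring with two adjacent nitrogens (one N–H, one =N–) is fully conjugated (every ring atom contributes a p orbital); 2 ring double bonds (4 π electrons) plus a heteroatom lone pair (2) give 6 π electrons. That satisfies 4n+2 with n=1, so it is aromatic (pyrazole).
The 5-membered ring with one oxygen and one =N– is planar and fully conjugated; 2 ring double bonds (4 π electrons) plus a heteroatom lone pair (2) give 6 π electrons. Since 6 = 4n+2 (n=1), it is aromatic (oxazole).
5 of the 6 rings are aromatic. Total: 5.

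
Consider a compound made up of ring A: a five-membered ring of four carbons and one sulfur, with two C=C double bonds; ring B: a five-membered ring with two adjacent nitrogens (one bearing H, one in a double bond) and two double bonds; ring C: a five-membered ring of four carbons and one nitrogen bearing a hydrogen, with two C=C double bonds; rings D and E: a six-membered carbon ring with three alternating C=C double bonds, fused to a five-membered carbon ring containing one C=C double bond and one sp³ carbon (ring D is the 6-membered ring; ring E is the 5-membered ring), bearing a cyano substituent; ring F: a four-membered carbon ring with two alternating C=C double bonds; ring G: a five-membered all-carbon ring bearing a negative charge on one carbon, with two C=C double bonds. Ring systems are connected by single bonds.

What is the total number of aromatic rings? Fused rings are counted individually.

5

Ring A is fully conjugated (every ring atom contributes a p orbital); 2 ring double bonds (4 π electrons) plus a heteroatom lone pair (2) give 6 π electrons. 6 = 4(1)+2, so ring A is aromatic (thiophene).
Ring B is planar and fully conjugated; 2 ring double bonds (4 π electrons) plus a heteroatom lone pair (2) give 6 π electrons. 6 = 4(1)+2, so ring B is aromatic (pyrazole).
Ring C is fully conjugated (every ring atom contributes a p orbital); 2 ring double bonds (4 π electrons) plus a heteroatom lone pair (2) give 6 π electrons. That satisfies 4n+2 with n=1, so ring C is aromatic (pyrrole).
Ring D is fully conjugated (every ring atom contributes a p orbital); 3 ring double bonds give 6 π electrons. Since 6 = 4n+2 (n=1), ring D is aromatic (benzene ring).
Ring E has one sp³ carbon, so it is not fully conjugated — not aromatic (cyclopentene ring).
Ring F has only sp² ring atoms; a planar conformation would have a fully conjugated π system of 4 electrons. But 4 = 4(1), which is 4n not 4n+2, so ring F is not aromatic (cyclobutadiene) — cyclobutadiene is antiaromatic and distorts to a rectangle.
Ring G has a continuous p-orbital overlap around the ring; 2 ring double bonds (4 π electrons) plus the carbanion lone pair (2) give 6 π electrons. 6 = 4(1)+2, so ring G is aromatic (cyclopentadienyl anion).
Aromatic: A, B, C, D, G. Total: 5.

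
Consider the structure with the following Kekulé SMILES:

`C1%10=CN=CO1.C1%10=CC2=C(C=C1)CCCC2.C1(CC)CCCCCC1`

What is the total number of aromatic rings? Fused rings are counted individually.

The SMILES encodes a five-membered ring with an oxygen at position 1 and a nitrogen at position 3 (in a C=N bond), with two double bonds; a six-membered carbon ring with three alternating C=C double bonds, fused to a saturated six-membered carbon ring; a seven-membered saturated carbon ring.
The 5-membered ring with one oxygen and one =N– is planar and fully conjugated; 2 ring double bonds (4 π electrons) plus a heteroatom lone pair (2) give 6 π electrons. Since 6 = 4n+2 (n=1), it is aromatic (oxazole).
The 6-membered ring is fully conjugated (every ring atom contributes a p orbital); 3 ring double bonds give 6 π electrons. 6 = 4(1)+2, so it is aromatic (benzene ring).
The second 6-membered ring has four sp³ carbons, so it is not fully conjugated — not aromatic (cyclohexane ring).
The 7-membered ring has only sp³ atoms, so it is not fully conjugated — not aromatic (cycloheptane).
2 of the 4 rings are aromatic. Total: 2.

2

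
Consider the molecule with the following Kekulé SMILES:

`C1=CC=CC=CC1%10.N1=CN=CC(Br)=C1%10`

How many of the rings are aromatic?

The SMILES encodes a seven-membered carbon ring with three C=C double bonds and one sp³ carbon; a six-membered ring with nitrogens at positions 1 and 3 and three alternating double bonds.
The 7-membered ring has one sp³ carbon, so it is not fully conjugated — not aromatic (cycloheptatriene).
The 6-membered ring with two nitrogens (1,3) has a continuous p-orbital overlap around the ring; 3 ring double bonds give 6 π electrons. That satisfies 4n+2 with n=1, so it is aromatic (pyrimidine).
1 of the 2 rings is aromatic. Total: 1.

1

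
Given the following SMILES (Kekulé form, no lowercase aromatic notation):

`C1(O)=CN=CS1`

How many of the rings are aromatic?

The SMILES encodes a five-membered ring with a sulfur at position 1 and a nitrogen at position 3 (in a C=N bond), with two double bonds.
The 5-membered ring with one sulfur and one =N– has a continuous p-orbital overlap around the ring; 2 ring double bonds (4 π electrons) plus a heteroatom lone pair (2) give 6 π electrons. Since 6 = 4n+2 (n=1), it is aromatic (thiazole).

1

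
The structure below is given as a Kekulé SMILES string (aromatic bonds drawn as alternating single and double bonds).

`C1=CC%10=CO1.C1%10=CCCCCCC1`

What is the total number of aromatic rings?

The SMILES encodes a five-membered ring of four carbons and one oxygen, with two C=C double bonds; an eight-membered carbon ring with one C=C double bond.
The 5-membered ring with one oxygen is planar and fully conjugated; 2 ring double bonds (4 π electrons) plus a heteroatom lone pair (2) give 6 π electrons. That satisfies 4n+2 with n=1, so it is aromatic (furan).
The 8-membered ring has six sp³ carbons, so it is not fully conjugated — not aromatic (cyclooctene).
1 of the 2 rings is aromatic. Total: 1.

1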